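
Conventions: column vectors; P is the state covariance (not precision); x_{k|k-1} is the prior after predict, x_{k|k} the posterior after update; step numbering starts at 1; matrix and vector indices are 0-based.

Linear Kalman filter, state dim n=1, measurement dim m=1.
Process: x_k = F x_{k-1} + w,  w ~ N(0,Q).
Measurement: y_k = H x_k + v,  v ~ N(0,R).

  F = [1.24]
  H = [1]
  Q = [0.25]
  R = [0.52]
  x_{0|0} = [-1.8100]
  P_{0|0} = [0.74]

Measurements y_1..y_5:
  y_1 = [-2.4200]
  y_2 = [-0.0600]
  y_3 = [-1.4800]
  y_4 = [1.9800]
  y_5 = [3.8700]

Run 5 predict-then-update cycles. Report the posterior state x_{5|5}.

x_post = [2.4417]

step 1: x^-=[-2.2444]  P^-=[1.3878]  S=[1.9078]  K=[0.7274]  nu=[-0.1756]  x^+=[-2.3721]  P^+=[0.3783]
step 2: x^-=[-2.9415]  P^-=[0.8316]  S=[1.3516]  K=[0.6153]  nu=[2.8815]  x^+=[-1.1686]  P^+=[0.3199]
step 3: x^-=[-1.4490]  P^-=[0.7419]  S=[1.2619]  K=[0.5879]  nu=[-0.0310]  x^+=[-1.4672]  P^+=[0.3057]
step 4: x^-=[-1.8194]  P^-=[0.7201]  S=[1.2401]  K=[0.5807]  nu=[3.7994]  x^+=[0.3868]  P^+=[0.3020]
step 5: x^-=[0.4797]  P^-=[0.7143]  S=[1.2343]  K=[0.5787]  nu=[3.3903]  x^+=[2.4417]  P^+=[0.3009]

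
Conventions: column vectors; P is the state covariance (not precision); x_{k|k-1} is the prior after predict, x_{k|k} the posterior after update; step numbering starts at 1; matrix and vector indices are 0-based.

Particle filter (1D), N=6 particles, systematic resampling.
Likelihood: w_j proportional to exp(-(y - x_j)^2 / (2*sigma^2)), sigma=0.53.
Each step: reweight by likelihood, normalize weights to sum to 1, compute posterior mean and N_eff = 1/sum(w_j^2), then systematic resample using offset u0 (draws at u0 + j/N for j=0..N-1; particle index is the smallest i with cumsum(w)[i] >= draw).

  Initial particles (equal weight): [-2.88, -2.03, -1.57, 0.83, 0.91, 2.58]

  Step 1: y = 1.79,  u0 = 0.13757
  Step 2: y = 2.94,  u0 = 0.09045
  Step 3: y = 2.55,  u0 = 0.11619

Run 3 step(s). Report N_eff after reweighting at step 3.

step 1: w=[0.0000, 0.0000, 0.0000, 0.2501, 0.3251, 0.4248]  mean=1.5994  Neff=2.8679  idx=[3, 4, 4, 5, 5, 5]
step 2: w=[0.0002, 0.0003, 0.0003, 0.3331, 0.3331, 0.3331]  mean=2.5788  Neff=3.0042  idx=[3, 3, 4, 4, 5, 5]
step 3: w=[0.1667, 0.1667, 0.1667, 0.1667, 0.1667, 0.1667]  mean=2.5800  Neff=6.0000  idx=[0, 1, 2, 3, 4, 5]

N_eff = 6.0000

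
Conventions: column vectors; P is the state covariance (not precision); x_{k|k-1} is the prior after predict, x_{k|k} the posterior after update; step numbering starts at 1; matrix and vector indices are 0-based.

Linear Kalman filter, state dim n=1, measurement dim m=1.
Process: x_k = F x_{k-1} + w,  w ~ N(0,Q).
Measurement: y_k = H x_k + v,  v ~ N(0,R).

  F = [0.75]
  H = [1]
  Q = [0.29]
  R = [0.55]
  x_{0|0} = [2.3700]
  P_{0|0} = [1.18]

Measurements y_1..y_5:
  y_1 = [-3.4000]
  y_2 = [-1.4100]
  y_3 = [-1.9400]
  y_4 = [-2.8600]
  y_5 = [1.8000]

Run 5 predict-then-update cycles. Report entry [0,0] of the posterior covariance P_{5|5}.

step 1: x^-=[1.7775]  P^-=[0.9538]  S=[1.5038]  K=[0.6342]  nu=[-5.1775]  x^+=[-1.5063]  P^+=[0.3488]
step 2: x^-=[-1.1297]  P^-=[0.4862]  S=[1.0362]  K=[0.4692]  nu=[-0.2803]  x^+=[-1.2612]  P^+=[0.2581]
step 3: x^-=[-0.9459]  P^-=[0.4352]  S=[0.9852]  K=[0.4417]  nu=[-0.9941]  x^+=[-1.3850]  P^+=[0.2429]
step 4: x^-=[-1.0388]  P^-=[0.4267]  S=[0.9767]  K=[0.4369]  nu=[-1.8212]  x^+=[-1.8344]  P^+=[0.2403]
step 5: x^-=[-1.3758]  P^-=[0.4252]  S=[0.9752]  K=[0.4360]  nu=[3.1758]  x^+=[0.0088]  P^+=[0.2398]

P_post[0,0] = 0.2398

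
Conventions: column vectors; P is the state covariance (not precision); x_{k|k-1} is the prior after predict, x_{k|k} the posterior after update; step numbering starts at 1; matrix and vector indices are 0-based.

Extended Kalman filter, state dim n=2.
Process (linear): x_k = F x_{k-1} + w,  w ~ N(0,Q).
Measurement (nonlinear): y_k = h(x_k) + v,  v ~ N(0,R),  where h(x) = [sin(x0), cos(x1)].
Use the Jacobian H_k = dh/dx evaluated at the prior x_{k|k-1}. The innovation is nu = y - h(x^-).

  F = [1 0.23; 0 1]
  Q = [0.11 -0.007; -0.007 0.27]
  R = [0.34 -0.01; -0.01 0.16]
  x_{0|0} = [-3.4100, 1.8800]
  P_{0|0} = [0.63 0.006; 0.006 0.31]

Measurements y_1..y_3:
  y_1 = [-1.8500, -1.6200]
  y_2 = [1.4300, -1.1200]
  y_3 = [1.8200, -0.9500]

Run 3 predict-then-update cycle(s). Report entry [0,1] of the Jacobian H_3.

H_jac[0,1] = 0.0000

step 1: x^-=[-2.9776, 1.8800]  P^-=[0.7592 0.0703; 0.0703 0.5800]  H_jac=[-0.9866 0.0000; 0.0000 -0.9526]  S=[1.0789 0.0561; 0.0561 0.6863]  K=[-0.6921 -0.0410; -0.0225 -0.8032]  nu=[-1.6867, -1.3157]  x^+=[-1.7563, 2.9748]  P^+=[0.2381 -0.0004; -0.0004 0.1347]
step 2: x^-=[-1.0721, 2.9748]  P^-=[0.3550 0.0236; 0.0236 0.4047]  H_jac=[0.4783 0.0000; 0.0000 -0.1660]  S=[0.4212 -0.0119; -0.0119 0.1712]  K=[0.4033 0.0051; 0.0158 -0.3915]  nu=[2.3082, -0.1339]  x^+=[-0.1419, 3.0636]  P^+=[0.2866 0.0194; 0.0194 0.3782]
step 3: x^-=[0.5627, 3.0636]  P^-=[0.4255 0.0994; 0.0994 0.6482]  H_jac=[0.8458 0.0000; 0.0000 -0.0779]  S=[0.6444 -0.0165; -0.0165 0.1639]  K=[0.5587 0.0092; 0.1228 -0.2957]  nu=[1.2865, 0.0470]  x^+=[1.2820, 3.2077]  P^+=[0.2245 0.0529; 0.0529 0.6229]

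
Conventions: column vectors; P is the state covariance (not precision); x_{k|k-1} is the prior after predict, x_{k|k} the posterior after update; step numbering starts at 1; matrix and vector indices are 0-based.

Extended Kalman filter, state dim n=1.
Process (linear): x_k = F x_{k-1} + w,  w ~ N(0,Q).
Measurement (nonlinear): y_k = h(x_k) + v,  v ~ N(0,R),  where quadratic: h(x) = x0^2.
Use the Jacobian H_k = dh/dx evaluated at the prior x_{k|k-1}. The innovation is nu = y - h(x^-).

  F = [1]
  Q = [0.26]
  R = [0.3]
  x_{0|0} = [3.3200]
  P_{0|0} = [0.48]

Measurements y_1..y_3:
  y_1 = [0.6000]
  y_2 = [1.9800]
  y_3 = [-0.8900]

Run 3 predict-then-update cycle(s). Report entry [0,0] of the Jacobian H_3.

H_jac[0,0] = 2.9399

step 1: x^-=[3.3200]  P^-=[0.7400]  H_jac=[6.6400]  S=[32.9263]  K=[0.1492]  nu=[-10.4224]  x^+=[1.7647]  P^+=[0.0067]
step 2: x^-=[1.7647]  P^-=[0.2667]  H_jac=[3.5293]  S=[3.6226]  K=[0.2599]  nu=[-1.1340]  x^+=[1.4700]  P^+=[0.0221]
step 3: x^-=[1.4700]  P^-=[0.2821]  H_jac=[2.9399]  S=[2.7381]  K=[0.3029]  nu=[-3.0508]  x^+=[0.5459]  P^+=[0.0309]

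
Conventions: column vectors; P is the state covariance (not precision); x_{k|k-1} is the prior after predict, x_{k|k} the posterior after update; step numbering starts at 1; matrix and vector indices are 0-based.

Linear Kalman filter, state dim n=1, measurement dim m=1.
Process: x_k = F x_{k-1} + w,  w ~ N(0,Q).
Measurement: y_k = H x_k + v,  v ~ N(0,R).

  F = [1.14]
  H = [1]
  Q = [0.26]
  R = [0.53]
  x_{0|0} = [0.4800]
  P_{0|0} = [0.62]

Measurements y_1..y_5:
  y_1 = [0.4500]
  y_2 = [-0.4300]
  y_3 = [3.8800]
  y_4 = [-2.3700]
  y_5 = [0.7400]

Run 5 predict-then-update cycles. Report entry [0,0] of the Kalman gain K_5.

K[0,0] = 0.5459

step 1: x^-=[0.5472]  P^-=[1.0658]  S=[1.5958]  K=[0.6679]  nu=[-0.0972]  x^+=[0.4823]  P^+=[0.3540]
step 2: x^-=[0.5498]  P^-=[0.7200]  S=[1.2500]  K=[0.5760]  nu=[-0.9798]  x^+=[-0.0146]  P^+=[0.3053]
step 3: x^-=[-0.0166]  P^-=[0.6567]  S=[1.1867]  K=[0.5534]  nu=[3.8966]  x^+=[2.1398]  P^+=[0.2933]
step 4: x^-=[2.4393]  P^-=[0.6412]  S=[1.1712]  K=[0.5475]  nu=[-4.8093]  x^+=[-0.1936]  P^+=[0.2902]
step 5: x^-=[-0.2207]  P^-=[0.6371]  S=[1.1671]  K=[0.5459]  nu=[0.9607]  x^+=[0.3037]  P^+=[0.2893]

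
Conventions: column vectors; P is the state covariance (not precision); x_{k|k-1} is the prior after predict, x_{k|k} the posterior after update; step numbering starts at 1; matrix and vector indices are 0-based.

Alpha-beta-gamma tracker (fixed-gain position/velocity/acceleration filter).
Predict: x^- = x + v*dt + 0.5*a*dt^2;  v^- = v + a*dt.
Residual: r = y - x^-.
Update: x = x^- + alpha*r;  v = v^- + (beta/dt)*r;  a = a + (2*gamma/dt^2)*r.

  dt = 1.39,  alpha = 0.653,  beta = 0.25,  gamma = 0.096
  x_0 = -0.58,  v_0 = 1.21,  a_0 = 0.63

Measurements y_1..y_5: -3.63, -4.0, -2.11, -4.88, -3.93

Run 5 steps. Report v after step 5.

step 1: x_pred=1.7105  r=-5.3405  x^+=-1.7768  v^+=1.1252  a^+=0.0993
step 2: x_pred=-0.1169  r=-3.8831  x^+=-2.6526  v^+=0.5648  a^+=-0.2866
step 3: x_pred=-2.1444  r=0.0344  x^+=-2.1219  v^+=0.1726  a^+=-0.2832
step 4: x_pred=-2.1555  r=-2.7245  x^+=-3.9346  v^+=-0.7110  a^+=-0.5539
step 5: x_pred=-5.4580  r=1.5280  x^+=-4.4602  v^+=-1.2061  a^+=-0.4021

v_post = -1.2061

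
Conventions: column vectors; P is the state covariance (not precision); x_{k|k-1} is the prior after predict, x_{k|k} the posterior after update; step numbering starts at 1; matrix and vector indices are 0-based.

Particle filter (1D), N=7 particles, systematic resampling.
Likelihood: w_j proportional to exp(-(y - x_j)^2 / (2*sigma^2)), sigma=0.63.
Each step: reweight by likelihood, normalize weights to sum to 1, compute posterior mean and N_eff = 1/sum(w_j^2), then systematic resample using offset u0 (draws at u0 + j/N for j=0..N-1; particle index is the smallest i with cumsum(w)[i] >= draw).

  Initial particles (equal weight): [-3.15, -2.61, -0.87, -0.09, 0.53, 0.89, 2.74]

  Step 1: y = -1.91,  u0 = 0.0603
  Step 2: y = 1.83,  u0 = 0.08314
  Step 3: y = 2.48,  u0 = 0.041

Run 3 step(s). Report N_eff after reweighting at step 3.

step 1: w=[0.1508, 0.5645, 0.2679, 0.0161, 0.0006, 0.0001, 0.0000]  mean=-2.1826  Neff=2.4187  idx=[0, 1, 1, 1, 1, 2, 2]
step 2: w=[0.0000, 0.0000, 0.0000, 0.0000, 0.0000, 0.5000, 0.5000]  mean=-0.8700  Neff=2.0000  idx=[5, 5, 5, 6, 6, 6, 6]
step 3: w=[0.1429, 0.1429, 0.1429, 0.1429, 0.1429, 0.1429, 0.1429]  mean=-0.8700  Neff=7.0000  idx=[0, 1, 2, 3, 4, 5, 6]

N_eff = 7.0000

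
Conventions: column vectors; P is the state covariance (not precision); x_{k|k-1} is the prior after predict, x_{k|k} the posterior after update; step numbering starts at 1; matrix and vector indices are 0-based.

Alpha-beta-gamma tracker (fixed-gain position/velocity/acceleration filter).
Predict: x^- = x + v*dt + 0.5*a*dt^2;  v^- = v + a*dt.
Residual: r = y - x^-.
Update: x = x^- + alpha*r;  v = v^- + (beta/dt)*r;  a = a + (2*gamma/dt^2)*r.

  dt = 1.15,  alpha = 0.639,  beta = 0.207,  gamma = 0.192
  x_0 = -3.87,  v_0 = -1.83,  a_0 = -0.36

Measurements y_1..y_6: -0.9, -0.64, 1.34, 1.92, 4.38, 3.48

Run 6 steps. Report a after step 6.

step 1: x_pred=-6.2126  r=5.3125  x^+=-2.8178  v^+=-1.2877  a^+=1.1825
step 2: x_pred=-3.5168  r=2.8768  x^+=-1.6785  v^+=0.5900  a^+=2.0178
step 3: x_pred=0.3343  r=1.0057  x^+=0.9769  v^+=3.0916  a^+=2.3099
step 4: x_pred=6.0596  r=-4.1396  x^+=3.4144  v^+=5.0028  a^+=1.1079
step 5: x_pred=9.9002  r=-5.5202  x^+=6.3728  v^+=5.2832  a^+=-0.4949
step 6: x_pred=12.1212  r=-8.6412  x^+=6.5995  v^+=3.1586  a^+=-3.0040

a_post = -3.0040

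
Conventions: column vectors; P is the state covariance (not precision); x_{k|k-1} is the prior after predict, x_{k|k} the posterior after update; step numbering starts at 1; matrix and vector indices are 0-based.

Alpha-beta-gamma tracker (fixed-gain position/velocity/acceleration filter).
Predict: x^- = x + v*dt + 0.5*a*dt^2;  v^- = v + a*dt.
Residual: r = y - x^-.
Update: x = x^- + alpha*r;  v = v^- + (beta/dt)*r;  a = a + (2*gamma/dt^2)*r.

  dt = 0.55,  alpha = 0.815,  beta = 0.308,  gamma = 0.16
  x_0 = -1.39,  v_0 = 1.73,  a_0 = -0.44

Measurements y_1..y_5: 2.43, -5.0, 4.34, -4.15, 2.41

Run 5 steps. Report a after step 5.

a_post = 2.0256

step 1: x_pred=-0.5050  r=2.9350  x^+=1.8870  v^+=3.1316  a^+=2.6648
step 2: x_pred=4.0125  r=-9.0125  x^+=-3.3327  v^+=-0.4497  a^+=-6.8690
step 3: x_pred=-4.6190  r=8.9590  x^+=2.6826  v^+=0.7894  a^+=2.6082
step 4: x_pred=3.5112  r=-7.6612  x^+=-2.7327  v^+=-2.0664  a^+=-5.4962
step 5: x_pred=-4.7005  r=7.1105  x^+=1.0946  v^+=-1.1074  a^+=2.0256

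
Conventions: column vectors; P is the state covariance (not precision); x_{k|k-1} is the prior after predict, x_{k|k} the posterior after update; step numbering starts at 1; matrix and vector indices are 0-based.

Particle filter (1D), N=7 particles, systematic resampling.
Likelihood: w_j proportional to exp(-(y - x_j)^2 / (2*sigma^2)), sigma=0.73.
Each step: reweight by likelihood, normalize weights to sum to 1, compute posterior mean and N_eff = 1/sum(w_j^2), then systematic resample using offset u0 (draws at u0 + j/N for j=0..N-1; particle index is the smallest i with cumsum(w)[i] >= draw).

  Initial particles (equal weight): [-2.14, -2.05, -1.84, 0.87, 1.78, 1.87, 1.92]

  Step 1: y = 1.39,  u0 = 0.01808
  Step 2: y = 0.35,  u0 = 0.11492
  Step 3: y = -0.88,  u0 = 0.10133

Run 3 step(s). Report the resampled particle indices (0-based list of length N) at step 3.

step 1: w=[0.0000, 0.0000, 0.0000, 0.2412, 0.2695, 0.2504, 0.2388]  mean=1.6164  Neff=3.9909  idx=[3, 3, 4, 4, 5, 5, 6]
step 2: w=[0.3570, 0.3570, 0.0675, 0.0675, 0.0527, 0.0527, 0.0455]  mean=1.1461  Neff=3.6809  idx=[0, 0, 1, 1, 1, 3, 6]
step 3: w=[0.1986, 0.1986, 0.1986, 0.1986, 0.1986, 0.0046, 0.0022]  mean=0.8765  Neff=5.0685  idx=[0, 1, 1, 2, 3, 4, 4]

resampled_idx = [0, 1, 1, 2, 3, 4, 4]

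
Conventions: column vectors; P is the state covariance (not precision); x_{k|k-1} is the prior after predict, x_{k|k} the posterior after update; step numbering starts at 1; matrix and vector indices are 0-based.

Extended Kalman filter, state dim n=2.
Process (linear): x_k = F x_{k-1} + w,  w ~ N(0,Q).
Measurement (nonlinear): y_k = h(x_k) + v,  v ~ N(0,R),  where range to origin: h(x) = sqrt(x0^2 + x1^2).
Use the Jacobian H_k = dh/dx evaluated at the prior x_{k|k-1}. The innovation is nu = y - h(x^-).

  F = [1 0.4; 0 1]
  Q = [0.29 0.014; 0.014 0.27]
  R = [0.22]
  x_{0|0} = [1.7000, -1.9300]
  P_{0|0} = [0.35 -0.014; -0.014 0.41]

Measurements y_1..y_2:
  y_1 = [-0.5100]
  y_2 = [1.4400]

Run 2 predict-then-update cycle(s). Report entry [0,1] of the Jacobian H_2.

step 1: x^-=[0.9280, -1.9300]  P^-=[0.6944 0.1640; 0.1640 0.6800]  H_jac=[0.4333 -0.9012]  S=[0.7746]  K=[0.1977; -0.6994]  nu=[-2.6515]  x^+=[0.4039, -0.0755]  P^+=[0.6641 0.2711; 0.2711 0.3011]
step 2: x^-=[0.3737, -0.0755]  P^-=[1.2192 0.4055; 0.4055 0.5711]  H_jac=[0.9802 -0.1980]  S=[1.2563]  K=[0.8873; 0.2264]  nu=[1.0587]  x^+=[1.3131, 0.1642]  P^+=[0.2301 0.1532; 0.1532 0.5067]

H_jac[0,1] = -0.1980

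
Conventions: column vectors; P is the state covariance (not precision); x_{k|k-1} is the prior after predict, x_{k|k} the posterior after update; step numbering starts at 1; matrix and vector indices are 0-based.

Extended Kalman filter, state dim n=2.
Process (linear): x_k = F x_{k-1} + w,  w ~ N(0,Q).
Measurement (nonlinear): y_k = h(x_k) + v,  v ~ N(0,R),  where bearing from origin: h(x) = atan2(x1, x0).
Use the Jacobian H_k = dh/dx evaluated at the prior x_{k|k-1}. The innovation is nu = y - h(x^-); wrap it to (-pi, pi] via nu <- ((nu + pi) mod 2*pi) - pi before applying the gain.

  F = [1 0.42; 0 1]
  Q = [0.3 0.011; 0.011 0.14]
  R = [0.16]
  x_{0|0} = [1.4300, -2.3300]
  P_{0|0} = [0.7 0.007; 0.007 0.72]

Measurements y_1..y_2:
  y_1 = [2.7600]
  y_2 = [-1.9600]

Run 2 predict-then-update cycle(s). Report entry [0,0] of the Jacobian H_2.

H_jac[0,0] = 0.1315

step 1: x^-=[0.4514, -2.3300]  P^-=[1.1329 0.3204; 0.3204 0.8600]  H_jac=[0.4137 0.0801]  S=[0.3806]  K=[1.2987; 0.5293]  nu=[-2.1438]  x^+=[-2.3327, -3.4647]  P^+=[0.4909 0.0588; 0.0588 0.7534]
step 2: x^-=[-3.7878, -3.4647]  P^-=[0.9732 0.3862; 0.3862 0.8934]  H_jac=[0.1315 -0.1437]  S=[0.1807]  K=[0.4009; -0.4297]  nu=[0.4407]  x^+=[-3.6111, -3.6540]  P^+=[0.9442 0.4173; 0.4173 0.8600]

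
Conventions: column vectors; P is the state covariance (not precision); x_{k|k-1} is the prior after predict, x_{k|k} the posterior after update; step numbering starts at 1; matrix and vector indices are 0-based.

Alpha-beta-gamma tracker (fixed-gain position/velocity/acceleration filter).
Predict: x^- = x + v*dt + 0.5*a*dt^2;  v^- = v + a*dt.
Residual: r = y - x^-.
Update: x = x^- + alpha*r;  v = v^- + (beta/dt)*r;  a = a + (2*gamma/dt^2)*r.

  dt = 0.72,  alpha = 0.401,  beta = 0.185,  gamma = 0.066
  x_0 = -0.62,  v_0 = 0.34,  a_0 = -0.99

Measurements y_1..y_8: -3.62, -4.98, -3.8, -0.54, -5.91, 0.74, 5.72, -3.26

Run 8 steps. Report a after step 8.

a_post = 3.1072

step 1: x_pred=-0.6318  r=-2.9882  x^+=-1.8301  v^+=-1.1406  a^+=-1.7509
step 2: x_pred=-3.1051  r=-1.8749  x^+=-3.8570  v^+=-2.8830  a^+=-2.2283
step 3: x_pred=-6.5103  r=2.7103  x^+=-5.4234  v^+=-3.7909  a^+=-1.5382
step 4: x_pred=-8.5516  r=8.0116  x^+=-5.3390  v^+=-2.8399  a^+=0.5018
step 5: x_pred=-7.2536  r=1.3436  x^+=-6.7148  v^+=-2.1333  a^+=0.8440
step 6: x_pred=-8.0321  r=8.7721  x^+=-4.5145  v^+=0.7282  a^+=3.0776
step 7: x_pred=-3.1924  r=8.9124  x^+=0.3815  v^+=5.2341  a^+=5.3469
step 8: x_pred=5.5359  r=-8.7959  x^+=2.0088  v^+=6.8238  a^+=3.1072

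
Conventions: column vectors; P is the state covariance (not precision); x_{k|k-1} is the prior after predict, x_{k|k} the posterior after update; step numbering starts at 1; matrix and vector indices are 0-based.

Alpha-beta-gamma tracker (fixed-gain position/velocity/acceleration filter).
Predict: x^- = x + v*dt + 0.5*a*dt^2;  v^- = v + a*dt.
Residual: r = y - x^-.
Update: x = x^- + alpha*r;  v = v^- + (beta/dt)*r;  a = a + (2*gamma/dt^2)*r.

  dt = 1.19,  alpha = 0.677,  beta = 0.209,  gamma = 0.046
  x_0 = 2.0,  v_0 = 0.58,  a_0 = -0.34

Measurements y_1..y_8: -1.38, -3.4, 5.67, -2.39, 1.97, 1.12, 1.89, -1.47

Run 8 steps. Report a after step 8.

a_post = 0.0561

step 1: x_pred=2.4495  r=-3.8295  x^+=-0.1431  v^+=-0.4972  a^+=-0.5888
step 2: x_pred=-1.1516  r=-2.2484  x^+=-2.6738  v^+=-1.5927  a^+=-0.7349
step 3: x_pred=-5.0894  r=10.7594  x^+=2.1947  v^+=-0.5775  a^+=-0.0359
step 4: x_pred=1.4821  r=-3.8721  x^+=-1.1393  v^+=-1.3002  a^+=-0.2874
step 5: x_pred=-2.8901  r=4.8601  x^+=0.4002  v^+=-0.7887  a^+=0.0283
step 6: x_pred=-0.5183  r=1.6383  x^+=0.5908  v^+=-0.4672  a^+=0.1348
step 7: x_pred=0.1303  r=1.7597  x^+=1.3216  v^+=0.0022  a^+=0.2491
step 8: x_pred=1.5006  r=-2.9706  x^+=-0.5105  v^+=-0.2231  a^+=0.0561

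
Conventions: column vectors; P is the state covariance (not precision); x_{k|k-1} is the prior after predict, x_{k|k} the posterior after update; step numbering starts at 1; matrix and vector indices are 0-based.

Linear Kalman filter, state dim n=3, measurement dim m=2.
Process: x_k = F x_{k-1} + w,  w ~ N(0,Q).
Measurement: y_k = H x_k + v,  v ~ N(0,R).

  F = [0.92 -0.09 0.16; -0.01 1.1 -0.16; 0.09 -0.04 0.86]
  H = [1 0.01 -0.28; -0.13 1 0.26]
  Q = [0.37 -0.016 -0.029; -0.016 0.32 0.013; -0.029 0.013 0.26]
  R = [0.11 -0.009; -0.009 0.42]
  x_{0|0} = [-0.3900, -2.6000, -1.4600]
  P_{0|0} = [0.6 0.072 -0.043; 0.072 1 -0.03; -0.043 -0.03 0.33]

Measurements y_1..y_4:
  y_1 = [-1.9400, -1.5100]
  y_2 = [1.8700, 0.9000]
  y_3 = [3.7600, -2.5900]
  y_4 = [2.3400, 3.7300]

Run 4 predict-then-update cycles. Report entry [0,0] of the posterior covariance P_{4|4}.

P_post[0,0] = 0.1624

step 1: x^-=[-0.3584, -2.6225, -1.1867]  P^-=[0.8707 -0.0554 0.0343; -0.0554 1.5473 -0.0974; 0.0343 -0.0974 0.5054]  S=[1.0007 -0.1616; -0.1616 1.9777]  K=[0.8582 -0.0106; 0.1138 0.7825; -0.1071 0.0062]  nu=[-1.8877, 1.3745]  x^+=[-1.9930, -1.7617, -0.9760]  P^+=[0.1305 -0.0283 0.1275; -0.0283 0.3521 -0.1082; 0.1275 -0.1082 0.4937]
step 2: x^-=[-1.8311, -1.7618, -0.9483]  P^-=[0.5413 -0.1330 0.1640; -0.1330 0.7978 -0.1793; 0.1640 -0.1793 0.6541]  S=[0.6091 -0.1534; -0.1534 1.2014]  K=[0.8032 -0.0312; 0.0396 0.6447; -0.0421 -0.0308]  nu=[3.4532, 2.6703]  x^+=[0.8591, 0.0966, -1.1761]  P^+=[0.1395 -0.0490 0.1799; -0.0490 0.3053 -0.1588; 0.1799 -0.1588 0.6523]
step 3: x^-=[0.5935, 0.2859, -0.9380]  P^-=[0.5729 -0.1708 0.2338; -0.1708 0.7637 -0.2505; 0.2338 -0.2505 0.7832]  S=[0.6114 -0.1646; -0.1646 1.1447]  K=[0.8153 -0.0439; 0.0181 0.6323; 0.0015 -0.0673]  nu=[2.9010, -2.5548]  x^+=[3.0708, -1.2770, -0.7615]  P^+=[0.1525 -0.0633 0.2206; -0.0633 0.3097 -0.2019; 0.2206 -0.2019 0.7779]
step 4: x^-=[2.8183, -1.3135, -0.3274]  P^-=[0.6027 -0.2034 0.2893; -0.2034 0.7878 -0.3114; 0.2893 -0.3114 0.8856]  S=[0.6179 -0.1749; -0.1749 1.1492]  K=[0.8258 -0.0540; 0.0056 0.6389; 0.0340 -0.0982]  nu=[-0.5568, 5.4950]  x^+=[2.0617, 2.1941, -0.8860]  P^+=[0.1624 -0.0743 0.2513; -0.0743 0.3199 -0.2358; 0.2513 -0.2358 0.8726]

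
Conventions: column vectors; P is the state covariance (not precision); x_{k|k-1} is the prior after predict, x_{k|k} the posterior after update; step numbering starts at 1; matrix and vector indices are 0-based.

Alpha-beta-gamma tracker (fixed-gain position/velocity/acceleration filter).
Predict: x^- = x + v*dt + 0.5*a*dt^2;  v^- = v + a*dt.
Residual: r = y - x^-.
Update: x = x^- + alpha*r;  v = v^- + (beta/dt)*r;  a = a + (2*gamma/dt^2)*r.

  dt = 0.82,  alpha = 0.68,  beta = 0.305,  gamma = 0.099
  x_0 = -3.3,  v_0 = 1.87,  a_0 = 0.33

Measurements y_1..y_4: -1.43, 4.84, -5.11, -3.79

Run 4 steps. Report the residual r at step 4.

resid = -2.7566

step 1: x_pred=-1.6557  r=0.2257  x^+=-1.5022  v^+=2.2245  a^+=0.3964
step 2: x_pred=0.4552  r=4.3848  x^+=3.4369  v^+=4.1806  a^+=1.6876
step 3: x_pred=7.4323  r=-12.5423  x^+=-1.0965  v^+=0.8993  a^+=-2.0057
step 4: x_pred=-1.0334  r=-2.7566  x^+=-2.9079  v^+=-1.7707  a^+=-2.8174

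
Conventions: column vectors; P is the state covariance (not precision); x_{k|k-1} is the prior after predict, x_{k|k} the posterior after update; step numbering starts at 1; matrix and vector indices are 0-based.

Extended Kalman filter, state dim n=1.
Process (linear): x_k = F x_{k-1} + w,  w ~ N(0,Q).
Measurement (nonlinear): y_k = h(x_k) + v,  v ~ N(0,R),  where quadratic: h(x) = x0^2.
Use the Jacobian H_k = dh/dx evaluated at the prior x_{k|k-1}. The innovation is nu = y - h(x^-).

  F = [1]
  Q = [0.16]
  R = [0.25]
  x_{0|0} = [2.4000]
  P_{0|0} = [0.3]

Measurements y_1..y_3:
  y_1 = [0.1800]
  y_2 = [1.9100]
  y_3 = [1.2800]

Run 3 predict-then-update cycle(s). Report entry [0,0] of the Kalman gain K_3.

step 1: x^-=[2.4000]  P^-=[0.4600]  H_jac=[4.8000]  S=[10.8484]  K=[0.2035]  nu=[-5.5800]  x^+=[1.2643]  P^+=[0.0106]
step 2: x^-=[1.2643]  P^-=[0.1706]  H_jac=[2.5286]  S=[1.3408]  K=[0.3217]  nu=[0.3116]  x^+=[1.3645]  P^+=[0.0318]
step 3: x^-=[1.3645]  P^-=[0.1918]  H_jac=[2.7291]  S=[1.6786]  K=[0.3119]  nu=[-0.5820]  x^+=[1.1831]  P^+=[0.0286]

K[0,0] = 0.3119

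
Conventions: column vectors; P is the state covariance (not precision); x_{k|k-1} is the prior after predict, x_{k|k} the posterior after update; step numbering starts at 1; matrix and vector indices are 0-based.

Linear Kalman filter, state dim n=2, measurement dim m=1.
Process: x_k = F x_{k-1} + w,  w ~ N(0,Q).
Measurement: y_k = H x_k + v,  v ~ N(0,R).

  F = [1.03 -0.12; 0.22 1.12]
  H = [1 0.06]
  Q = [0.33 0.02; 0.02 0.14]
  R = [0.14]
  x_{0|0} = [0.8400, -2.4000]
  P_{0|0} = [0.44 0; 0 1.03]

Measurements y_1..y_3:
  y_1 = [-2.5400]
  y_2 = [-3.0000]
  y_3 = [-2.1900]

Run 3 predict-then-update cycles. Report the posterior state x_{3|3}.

step 1: x^-=[1.1532, -2.5032]  P^-=[0.8116 -0.0187; -0.0187 1.4533]  S=[0.9546]  K=[0.8490; 0.0717]  nu=[-3.5430]  x^+=[-1.8550, -2.7573]  P^+=[0.1235 -0.0769; -0.0769 1.4484]
step 2: x^-=[-1.5797, -3.4963]  P^-=[0.5009 -0.2333; -0.2333 1.9250]  S=[0.6198]  K=[0.7855; -0.1901]  nu=[-1.2105]  x^+=[-2.5306, -3.2662]  P^+=[0.1184 -0.1408; -0.1408 1.9026]
step 3: x^-=[-2.2146, -4.2148]  P^-=[0.5178 -0.3676; -0.3676 2.4630]  S=[0.6226]  K=[0.7963; -0.3530]  nu=[0.2775]  x^+=[-1.9936, -4.3128]  P^+=[0.1230 -0.1925; -0.1925 2.3854]

x_post = [-1.9936, -4.3128]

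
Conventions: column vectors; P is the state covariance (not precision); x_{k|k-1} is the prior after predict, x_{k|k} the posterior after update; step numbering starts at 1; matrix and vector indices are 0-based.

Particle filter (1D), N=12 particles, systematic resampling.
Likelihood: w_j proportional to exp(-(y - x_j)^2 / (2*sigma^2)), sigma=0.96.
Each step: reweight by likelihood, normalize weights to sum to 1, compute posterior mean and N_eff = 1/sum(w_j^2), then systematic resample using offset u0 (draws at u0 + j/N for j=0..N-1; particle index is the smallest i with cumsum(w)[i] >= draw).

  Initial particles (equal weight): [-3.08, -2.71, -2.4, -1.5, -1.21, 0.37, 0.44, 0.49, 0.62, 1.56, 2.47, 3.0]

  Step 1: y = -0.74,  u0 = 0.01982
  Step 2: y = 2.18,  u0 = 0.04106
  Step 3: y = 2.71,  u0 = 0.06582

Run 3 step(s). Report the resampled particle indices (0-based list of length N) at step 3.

resampled_idx = [1, 2, 3, 4, 5, 6, 7, 8, 9, 10, 11, 11]

step 1: w=[0.0133, 0.0315, 0.0580, 0.1891, 0.2295, 0.1326, 0.1215, 0.1139, 0.0948, 0.0147, 0.0010, 0.0001]  mean=-0.5840  Neff=6.7799  idx=[1, 3, 3, 3, 4, 4, 4, 5, 6, 6, 7, 8]
step 2: w=[0.0000, 0.0006, 0.0006, 0.0006, 0.0019, 0.0019, 0.0019, 0.1621, 0.1855, 0.1855, 0.2035, 0.2560]  mean=0.4720  Neff=4.9499  idx=[7, 7, 8, 8, 9, 9, 10, 10, 10, 11, 11, 11]
step 3: w=[0.0615, 0.0615, 0.0732, 0.0732, 0.0732, 0.0732, 0.0827, 0.0827, 0.0827, 0.1121, 0.1121, 0.1121]  mean=0.5043  Neff=11.4706  idx=[1, 2, 3, 4, 5, 6, 7, 8, 9, 10, 11, 11]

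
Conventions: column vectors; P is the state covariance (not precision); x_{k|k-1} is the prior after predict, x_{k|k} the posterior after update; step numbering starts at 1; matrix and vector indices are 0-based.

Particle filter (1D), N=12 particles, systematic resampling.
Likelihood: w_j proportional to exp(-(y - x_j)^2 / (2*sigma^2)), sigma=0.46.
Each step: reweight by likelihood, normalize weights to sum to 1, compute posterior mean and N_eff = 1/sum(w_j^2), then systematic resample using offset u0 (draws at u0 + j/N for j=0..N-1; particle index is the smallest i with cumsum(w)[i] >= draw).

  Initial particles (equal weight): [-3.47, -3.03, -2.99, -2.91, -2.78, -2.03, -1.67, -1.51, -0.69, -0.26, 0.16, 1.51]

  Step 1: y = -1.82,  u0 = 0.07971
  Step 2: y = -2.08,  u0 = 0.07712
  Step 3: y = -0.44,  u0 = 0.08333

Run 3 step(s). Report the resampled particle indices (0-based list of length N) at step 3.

resampled_idx = [5, 6, 7, 8, 9, 9, 9, 10, 10, 11, 11, 11]

step 1: w=[0.0005, 0.0107, 0.0134, 0.0205, 0.0385, 0.3060, 0.3220, 0.2706, 0.0166, 0.0011, 0.0000, 0.0000]  mean=-1.8203  Neff=3.6621  idx=[4, 5, 5, 5, 6, 6, 6, 6, 7, 7, 7, 8]
step 2: w=[0.0425, 0.1346, 0.1346, 0.1346, 0.0910, 0.0910, 0.0910, 0.0910, 0.0628, 0.0628, 0.0628, 0.0014]  mean=-1.8310  Neff=9.8931  idx=[1, 1, 2, 3, 3, 4, 5, 6, 7, 8, 9, 10]
step 3: w=[0.0078, 0.0078, 0.0078, 0.0078, 0.0078, 0.0861, 0.0861, 0.0861, 0.0861, 0.2055, 0.2055, 0.2055]  mean=-1.5855  Neff=6.3846  idx=[5, 6, 7, 8, 9, 9, 9, 10, 10, 11, 11, 11]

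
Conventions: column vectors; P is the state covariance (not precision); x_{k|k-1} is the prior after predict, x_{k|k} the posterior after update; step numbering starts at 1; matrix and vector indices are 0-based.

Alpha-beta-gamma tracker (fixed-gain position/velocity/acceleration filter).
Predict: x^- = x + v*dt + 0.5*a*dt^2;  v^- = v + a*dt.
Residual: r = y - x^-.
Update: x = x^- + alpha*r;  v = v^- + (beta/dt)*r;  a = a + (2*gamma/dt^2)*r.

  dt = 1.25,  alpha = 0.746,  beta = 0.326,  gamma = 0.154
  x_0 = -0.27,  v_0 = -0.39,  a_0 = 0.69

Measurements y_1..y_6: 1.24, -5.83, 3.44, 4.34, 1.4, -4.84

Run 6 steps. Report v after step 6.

v_post = -0.9842

step 1: x_pred=-0.2184  r=1.4584  x^+=0.8696  v^+=0.8529  a^+=0.9775
step 2: x_pred=2.6993  r=-8.5293  x^+=-3.6636  v^+=-0.1497  a^+=-0.7038
step 3: x_pred=-4.4006  r=7.8406  x^+=1.4485  v^+=1.0153  a^+=0.8417
step 4: x_pred=3.3753  r=0.9647  x^+=4.0950  v^+=2.3191  a^+=1.0319
step 5: x_pred=7.8000  r=-6.4000  x^+=3.0256  v^+=1.9398  a^+=-0.2297
step 6: x_pred=5.2710  r=-10.1110  x^+=-2.2718  v^+=-0.9842  a^+=-2.2227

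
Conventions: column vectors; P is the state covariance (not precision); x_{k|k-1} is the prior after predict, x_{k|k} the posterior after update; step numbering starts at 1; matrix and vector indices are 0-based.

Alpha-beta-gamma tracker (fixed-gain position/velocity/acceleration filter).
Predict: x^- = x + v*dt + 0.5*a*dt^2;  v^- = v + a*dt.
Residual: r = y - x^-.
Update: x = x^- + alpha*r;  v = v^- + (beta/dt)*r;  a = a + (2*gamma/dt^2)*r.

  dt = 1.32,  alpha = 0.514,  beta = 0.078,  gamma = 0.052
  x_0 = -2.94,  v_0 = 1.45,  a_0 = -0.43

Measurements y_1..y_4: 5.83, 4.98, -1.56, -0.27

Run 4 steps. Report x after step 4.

x_post = 1.4266

step 1: x_pred=-1.4006  r=7.2306  x^+=2.3159  v^+=1.3097  a^+=0.0016
step 2: x_pred=4.0461  r=0.9339  x^+=4.5261  v^+=1.3669  a^+=0.0573
step 3: x_pred=6.3804  r=-7.9404  x^+=2.2990  v^+=0.9734  a^+=-0.4166
step 4: x_pred=3.2210  r=-3.4910  x^+=1.4266  v^+=0.2172  a^+=-0.6250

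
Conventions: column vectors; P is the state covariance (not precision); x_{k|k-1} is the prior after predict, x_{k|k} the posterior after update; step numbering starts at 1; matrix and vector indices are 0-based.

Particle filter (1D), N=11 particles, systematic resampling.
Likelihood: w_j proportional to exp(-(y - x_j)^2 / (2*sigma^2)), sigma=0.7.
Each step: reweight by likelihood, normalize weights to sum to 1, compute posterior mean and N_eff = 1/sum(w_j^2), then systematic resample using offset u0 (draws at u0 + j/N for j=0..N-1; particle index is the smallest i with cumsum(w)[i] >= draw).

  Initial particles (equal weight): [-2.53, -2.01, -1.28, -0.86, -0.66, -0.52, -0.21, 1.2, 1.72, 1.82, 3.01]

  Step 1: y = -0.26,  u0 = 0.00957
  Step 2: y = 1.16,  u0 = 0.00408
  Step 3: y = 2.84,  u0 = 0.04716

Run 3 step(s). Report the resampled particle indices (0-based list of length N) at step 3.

step 1: w=[0.0013, 0.0110, 0.0862, 0.1726, 0.2117, 0.2327, 0.2486, 0.0283, 0.0046, 0.0030, 0.0000]  mean=-0.5497  Neff=5.0262  idx=[1, 3, 3, 4, 4, 4, 5, 5, 6, 6, 6]
step 2: w=[0.0001, 0.0226, 0.0226, 0.0495, 0.0495, 0.0495, 0.0817, 0.0817, 0.2143, 0.2143, 0.2143]  mean=-0.3570  Neff=6.2712  idx=[1, 4, 5, 7, 8, 8, 8, 9, 9, 10, 10]
step 3: w=[0.0016, 0.0068, 0.0068, 0.0182, 0.1381, 0.1381, 0.1381, 0.1381, 0.1381, 0.1381, 0.1381]  mean=-0.2228  Neff=7.4682  idx=[4, 4, 5, 6, 6, 7, 8, 8, 9, 10, 10]

resampled_idx = [4, 4, 5, 6, 6, 7, 8, 8, 9, 10, 10]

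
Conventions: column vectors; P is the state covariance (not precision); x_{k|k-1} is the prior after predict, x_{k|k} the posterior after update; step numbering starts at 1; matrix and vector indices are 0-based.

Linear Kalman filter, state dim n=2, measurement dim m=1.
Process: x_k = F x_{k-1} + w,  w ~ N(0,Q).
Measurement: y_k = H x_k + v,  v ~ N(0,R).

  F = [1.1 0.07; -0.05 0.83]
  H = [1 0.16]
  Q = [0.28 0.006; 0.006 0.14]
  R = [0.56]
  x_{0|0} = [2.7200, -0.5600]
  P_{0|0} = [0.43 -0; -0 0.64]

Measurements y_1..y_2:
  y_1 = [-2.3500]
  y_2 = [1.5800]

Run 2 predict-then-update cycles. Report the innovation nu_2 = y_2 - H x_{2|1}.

step 1: x^-=[2.9528, -0.6008]  P^-=[0.8034 0.0195; 0.0195 0.5820]  S=[1.3846]  K=[0.5825; 0.0814]  nu=[-5.2067]  x^+=[-0.0802, -1.0244]  P^+=[0.3336 -0.0461; -0.0461 0.5728]
step 2: x^-=[-0.1600, -0.8463]  P^-=[0.6794 -0.0210; -0.0210 0.5393]  S=[1.2464]  K=[0.5423; 0.0524]  nu=[1.8754]  x^+=[0.8571, -0.7480]  P^+=[0.3127 -0.0564; -0.0564 0.5358]

innov = [1.8754]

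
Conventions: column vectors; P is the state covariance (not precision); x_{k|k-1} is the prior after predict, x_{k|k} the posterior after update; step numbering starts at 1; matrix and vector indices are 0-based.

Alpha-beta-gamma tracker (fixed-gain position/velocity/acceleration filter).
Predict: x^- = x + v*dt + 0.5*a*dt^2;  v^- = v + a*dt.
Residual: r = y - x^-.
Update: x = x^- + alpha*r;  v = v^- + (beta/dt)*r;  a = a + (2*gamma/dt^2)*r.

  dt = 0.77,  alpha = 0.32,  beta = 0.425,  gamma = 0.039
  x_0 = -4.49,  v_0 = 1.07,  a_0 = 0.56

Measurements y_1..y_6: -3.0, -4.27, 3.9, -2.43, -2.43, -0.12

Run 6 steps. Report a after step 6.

step 1: x_pred=-3.5001  r=0.5001  x^+=-3.3401  v^+=1.7772  a^+=0.6258
step 2: x_pred=-1.7861  r=-2.4839  x^+=-2.5809  v^+=0.8881  a^+=0.2990
step 3: x_pred=-1.8085  r=5.7085  x^+=0.0182  v^+=4.2691  a^+=1.0500
step 4: x_pred=3.6167  r=-6.0467  x^+=1.6818  v^+=1.7401  a^+=0.2545
step 5: x_pred=3.0971  r=-5.5271  x^+=1.3284  v^+=-1.1146  a^+=-0.4726
step 6: x_pred=0.3301  r=-0.4501  x^+=0.1861  v^+=-1.7269  a^+=-0.5318

a_post = -0.5318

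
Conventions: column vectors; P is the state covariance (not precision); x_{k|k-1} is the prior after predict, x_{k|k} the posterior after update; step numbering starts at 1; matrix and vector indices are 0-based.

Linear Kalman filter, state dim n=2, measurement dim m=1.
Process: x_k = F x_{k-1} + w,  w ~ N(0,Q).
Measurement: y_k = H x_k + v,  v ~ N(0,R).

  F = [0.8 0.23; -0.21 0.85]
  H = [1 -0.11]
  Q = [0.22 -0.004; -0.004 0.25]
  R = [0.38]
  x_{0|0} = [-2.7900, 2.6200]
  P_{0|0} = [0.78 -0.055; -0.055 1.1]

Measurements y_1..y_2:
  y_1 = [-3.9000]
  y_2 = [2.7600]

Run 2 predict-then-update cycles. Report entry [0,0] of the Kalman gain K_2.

K[0,0] = 0.5533

step 1: x^-=[-1.6294, 2.8129]  P^-=[0.7572 0.0453; 0.0453 1.0988]  S=[1.1405]  K=[0.6595; -0.0663]  nu=[-1.9612]  x^+=[-2.9228, 2.9429]  P^+=[0.2611 0.0951; 0.0951 1.0938]
step 2: x^-=[-1.6614, 3.1153]  P^-=[0.4800 0.2261; 0.2261 1.0178]  S=[0.8225]  K=[0.5533; 0.1387]  nu=[4.7641]  x^+=[0.9744, 3.7761]  P^+=[0.2282 0.1629; 0.1629 1.0020]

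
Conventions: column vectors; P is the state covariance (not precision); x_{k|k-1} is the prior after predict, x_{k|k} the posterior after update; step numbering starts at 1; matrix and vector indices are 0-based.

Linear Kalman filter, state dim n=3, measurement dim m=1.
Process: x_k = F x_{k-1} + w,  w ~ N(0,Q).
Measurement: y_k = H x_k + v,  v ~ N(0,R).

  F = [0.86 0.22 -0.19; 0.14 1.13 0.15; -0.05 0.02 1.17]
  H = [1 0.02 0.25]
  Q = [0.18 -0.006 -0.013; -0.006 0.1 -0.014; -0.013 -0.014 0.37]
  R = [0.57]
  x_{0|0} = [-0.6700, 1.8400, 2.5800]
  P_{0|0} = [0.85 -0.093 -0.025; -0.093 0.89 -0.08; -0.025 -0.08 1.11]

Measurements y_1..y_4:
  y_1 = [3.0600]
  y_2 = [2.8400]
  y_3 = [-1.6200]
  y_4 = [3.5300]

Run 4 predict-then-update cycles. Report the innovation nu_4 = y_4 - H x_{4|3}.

innov = [2.9069]

step 1: x^-=[-0.6616, 2.3724, 3.0889]  P^-=[0.8715 0.2047 -0.3386; 0.2047 1.2205 0.0900; -0.3386 0.0900 1.8913]  S=[1.3999]  K=[0.5650; 0.1797; 0.0971]  nu=[2.9019]  x^+=[0.9779, 2.8940, 3.3708]  P^+=[0.4246 0.0625 -0.4155; 0.0625 1.1753 0.0656; -0.4155 0.0656 1.8781]
step 2: x^-=[0.8372, 3.9127, 3.9528]  P^-=[0.7727 0.2920 -0.8486; 0.2920 1.6758 0.3578; -0.8486 0.3578 2.9940]  S=[1.1215]  K=[0.5051; 0.3700; -0.0828]  nu=[0.9364]  x^+=[1.3101, 4.2592, 3.8752]  P^+=[0.4866 0.0824 -0.8016; 0.0824 1.5223 0.3922; -0.8016 0.3922 2.9863]
step 3: x^-=[1.3274, 5.5776, 4.5537]  P^-=[0.9818 0.2752 -1.4053; 0.2752 2.2459 0.9311; -1.4053 0.9311 4.5718]  S=[1.1561]  K=[0.5501; 0.4783; -0.2109]  nu=[-4.1974]  x^+=[-0.9816, 3.5702, 5.4388]  P^+=[0.6319 -0.0289 -1.2713; -0.0289 1.9815 1.0477; -1.2713 1.0477 4.5204]
step 4: x^-=[-1.0921, 4.7127, 6.4839]  P^-=[1.2234 0.0843 -2.0620; 0.0843 3.0369 2.0108; -2.0620 2.0108 6.7582]  S=[1.2094]  K=[0.5867; 0.5356; -0.2747]  nu=[2.9069]  x^+=[0.6133, 6.2695, 5.6853]  P^+=[0.8071 -0.2957 -1.8671; -0.2957 2.6900 2.1888; -1.8671 2.1888 6.6669]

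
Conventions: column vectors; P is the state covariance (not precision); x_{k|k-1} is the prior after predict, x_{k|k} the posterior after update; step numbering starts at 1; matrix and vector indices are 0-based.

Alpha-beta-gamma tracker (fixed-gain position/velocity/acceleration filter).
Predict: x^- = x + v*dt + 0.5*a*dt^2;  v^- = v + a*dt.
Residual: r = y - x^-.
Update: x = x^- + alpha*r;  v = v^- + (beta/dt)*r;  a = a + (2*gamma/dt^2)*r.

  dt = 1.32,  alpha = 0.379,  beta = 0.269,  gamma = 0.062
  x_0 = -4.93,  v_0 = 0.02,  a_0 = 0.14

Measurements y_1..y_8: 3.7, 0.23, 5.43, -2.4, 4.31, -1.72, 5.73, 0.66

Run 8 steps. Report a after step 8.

step 1: x_pred=-4.7816  r=8.4816  x^+=-1.5671  v^+=1.9333  a^+=0.7436
step 2: x_pred=1.6326  r=-1.4026  x^+=1.1010  v^+=2.6290  a^+=0.6438
step 3: x_pred=5.1321  r=0.2979  x^+=5.2450  v^+=3.5395  a^+=0.6650
step 4: x_pred=10.4965  r=-12.8965  x^+=5.6087  v^+=1.7891  a^+=-0.2528
step 5: x_pred=7.7501  r=-3.4401  x^+=6.4463  v^+=0.7543  a^+=-0.4976
step 6: x_pred=7.0085  r=-8.7285  x^+=3.7004  v^+=-1.6813  a^+=-1.1188
step 7: x_pred=0.5064  r=5.2236  x^+=2.4861  v^+=-2.0936  a^+=-0.7471
step 8: x_pred=-0.9282  r=1.5882  x^+=-0.3263  v^+=-2.7560  a^+=-0.6340

a_post = -0.6340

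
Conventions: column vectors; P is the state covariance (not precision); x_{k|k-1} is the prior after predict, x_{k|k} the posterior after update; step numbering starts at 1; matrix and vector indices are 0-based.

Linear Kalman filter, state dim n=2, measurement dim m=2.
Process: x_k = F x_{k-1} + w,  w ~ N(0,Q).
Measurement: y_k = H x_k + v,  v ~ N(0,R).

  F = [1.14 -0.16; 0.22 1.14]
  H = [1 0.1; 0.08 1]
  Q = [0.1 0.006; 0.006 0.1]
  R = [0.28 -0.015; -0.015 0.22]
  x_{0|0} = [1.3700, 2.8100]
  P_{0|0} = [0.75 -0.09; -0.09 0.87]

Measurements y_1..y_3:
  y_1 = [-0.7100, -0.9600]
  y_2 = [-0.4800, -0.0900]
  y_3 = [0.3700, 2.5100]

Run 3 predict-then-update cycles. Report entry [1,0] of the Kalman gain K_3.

step 1: x^-=[1.1122, 3.5048]  P^-=[1.1298 -0.0784; -0.0784 1.2218]  S=[1.4063 0.1186; 0.1186 1.4365]  K=[0.8027 -0.0579; -0.0405 0.8495]  nu=[-2.1727, -4.5538]  x^+=[-0.3681, -0.2758]  P^+=[0.2299 -0.0432; -0.0432 0.1910]
step 2: x^-=[-0.3755, -0.3954]  P^-=[0.4195 -0.0257; -0.0257 0.3376]  S=[0.6977 0.0264; 0.0264 0.5562]  K=[0.5981 -0.0143; -0.0113 0.6039]  nu=[-0.0649, 0.3354]  x^+=[-0.4192, -0.1921]  P^+=[0.1702 -0.0257; -0.0257 0.1351]
step 3: x^-=[-0.4471, -0.3112]  P^-=[0.3341 -0.0085; -0.0085 0.2709]  S=[0.6151 0.0303; 0.0303 0.4917]  K=[0.5416 0.0038; 0.0032 0.5494]  nu=[0.8482, 2.8570]  x^+=[0.0230, 1.2611]  P^+=[0.1535 -0.0196; -0.0196 0.1224]

K[1,0] = 0.0032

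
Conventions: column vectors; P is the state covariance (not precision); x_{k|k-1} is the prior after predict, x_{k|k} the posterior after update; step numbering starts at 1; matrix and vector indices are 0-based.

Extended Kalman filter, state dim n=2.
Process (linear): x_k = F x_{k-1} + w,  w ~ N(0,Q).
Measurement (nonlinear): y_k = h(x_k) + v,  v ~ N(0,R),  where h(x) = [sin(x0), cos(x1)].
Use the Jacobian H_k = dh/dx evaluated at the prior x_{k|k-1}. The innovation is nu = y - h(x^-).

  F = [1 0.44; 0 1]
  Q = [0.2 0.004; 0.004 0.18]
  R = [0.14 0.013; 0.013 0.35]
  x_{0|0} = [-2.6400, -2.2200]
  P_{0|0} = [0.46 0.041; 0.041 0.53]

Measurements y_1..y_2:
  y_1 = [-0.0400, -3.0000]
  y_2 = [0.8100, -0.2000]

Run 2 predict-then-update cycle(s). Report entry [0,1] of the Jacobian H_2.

H_jac[0,1] = 0.0000

step 1: x^-=[-3.6168, -2.2200]  P^-=[0.7987 0.2782; 0.2782 0.7100]  H_jac=[-0.8892 0.0000; 0.0000 0.7966]  S=[0.7715 -0.1841; -0.1841 0.8005]  K=[-0.9041 0.0690; -0.1609 0.6695]  nu=[-0.4975, -2.3954]  x^+=[-3.3322, -3.7437]  P^+=[0.1413 0.0155; 0.0155 0.2915]
step 2: x^-=[-4.9794, -3.7437]  P^-=[0.4115 0.1478; 0.1478 0.4715]  H_jac=[0.2639 0.0000; 0.0000 -0.5664]  S=[0.1687 -0.0091; -0.0091 0.5013]  K=[0.6354 -0.1555; 0.2028 -0.5291]  nu=[-0.1546, 0.6241]  x^+=[-5.1747, -4.1053]  P^+=[0.3294 0.0815; 0.0815 0.3223]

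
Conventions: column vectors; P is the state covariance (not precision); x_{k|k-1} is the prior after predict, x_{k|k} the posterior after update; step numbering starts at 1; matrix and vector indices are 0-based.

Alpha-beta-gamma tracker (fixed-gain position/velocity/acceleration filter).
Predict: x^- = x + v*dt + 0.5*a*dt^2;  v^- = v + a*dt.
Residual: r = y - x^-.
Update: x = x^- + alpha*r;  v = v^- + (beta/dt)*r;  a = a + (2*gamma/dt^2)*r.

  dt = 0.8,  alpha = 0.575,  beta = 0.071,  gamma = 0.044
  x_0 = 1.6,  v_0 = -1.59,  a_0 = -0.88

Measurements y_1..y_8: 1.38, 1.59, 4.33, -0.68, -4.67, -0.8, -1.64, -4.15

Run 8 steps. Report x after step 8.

step 1: x_pred=0.0464  r=1.3336  x^+=0.8132  v^+=-2.1756  a^+=-0.6966
step 2: x_pred=-1.1502  r=2.7402  x^+=0.4254  v^+=-2.4898  a^+=-0.3199
step 3: x_pred=-1.6687  r=5.9987  x^+=1.7805  v^+=-2.2132  a^+=0.5050
step 4: x_pred=0.1715  r=-0.8515  x^+=-0.3181  v^+=-1.8848  a^+=0.3879
step 5: x_pred=-1.7018  r=-2.9682  x^+=-3.4085  v^+=-1.8379  a^+=-0.0202
step 6: x_pred=-4.8854  r=4.0854  x^+=-2.5363  v^+=-1.4916  a^+=0.5415
step 7: x_pred=-3.5562  r=1.9162  x^+=-2.4544  v^+=-0.8883  a^+=0.8050
step 8: x_pred=-2.9074  r=-1.2426  x^+=-3.6219  v^+=-0.3546  a^+=0.6341

x_post = -3.6219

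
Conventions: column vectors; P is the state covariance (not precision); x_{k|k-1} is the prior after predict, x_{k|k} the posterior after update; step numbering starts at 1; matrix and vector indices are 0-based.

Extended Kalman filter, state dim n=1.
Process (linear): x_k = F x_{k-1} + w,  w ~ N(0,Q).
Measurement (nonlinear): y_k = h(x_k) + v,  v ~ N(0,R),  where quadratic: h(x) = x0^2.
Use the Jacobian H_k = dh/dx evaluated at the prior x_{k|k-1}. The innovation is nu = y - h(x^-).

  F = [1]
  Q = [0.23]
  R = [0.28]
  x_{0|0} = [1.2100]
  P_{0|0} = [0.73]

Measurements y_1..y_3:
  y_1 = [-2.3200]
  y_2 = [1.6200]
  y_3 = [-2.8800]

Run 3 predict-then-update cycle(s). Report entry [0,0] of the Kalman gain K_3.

step 1: x^-=[1.2100]  P^-=[0.9600]  H_jac=[2.4200]  S=[5.9021]  K=[0.3936]  nu=[-3.7841]  x^+=[-0.2795]  P^+=[0.0455]
step 2: x^-=[-0.2795]  P^-=[0.2755]  H_jac=[-0.5590]  S=[0.3661]  K=[-0.4207]  nu=[1.5419]  x^+=[-0.9282]  P^+=[0.2107]
step 3: x^-=[-0.9282]  P^-=[0.4407]  H_jac=[-1.8564]  S=[1.7989]  K=[-0.4548]  nu=[-3.7416]  x^+=[0.7736]  P^+=[0.0686]

K[0,0] = -0.4548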